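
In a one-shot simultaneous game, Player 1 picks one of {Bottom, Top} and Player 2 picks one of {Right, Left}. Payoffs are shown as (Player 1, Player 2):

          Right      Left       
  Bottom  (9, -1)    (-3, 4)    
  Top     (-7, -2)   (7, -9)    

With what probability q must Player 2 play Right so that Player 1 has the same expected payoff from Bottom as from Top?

q = 5/13

Player 1's indifference between Bottom and Top determines Player 2's mixing probability q:
  Player 1's payoff from Bottom: q·9 + (1−q)·(-3) = 12q - 3
  Player 1's payoff from Top: q·(-7) + (1−q)·7 = -14q + 7
  12q - 3 = -14q + 7  ⇒  26q = 10  ⇒  q = 5/13.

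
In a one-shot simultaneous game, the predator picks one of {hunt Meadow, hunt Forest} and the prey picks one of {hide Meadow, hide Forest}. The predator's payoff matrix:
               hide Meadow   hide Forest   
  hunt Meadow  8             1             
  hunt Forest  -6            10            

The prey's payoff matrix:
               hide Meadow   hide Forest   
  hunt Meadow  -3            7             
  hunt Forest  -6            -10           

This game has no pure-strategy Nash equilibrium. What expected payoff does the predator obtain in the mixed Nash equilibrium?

86/23

Set the predator's expected payoff from hunt Meadow equal to that from hunt Forest:
  the predator's payoff to hunt Meadow: q·8 + (1−q)·1 = 7q + 1
  the predator's payoff to hunt Forest: q·(-6) + (1−q)·10 = -16q + 10
  7q + 1 = -16q + 10  ⇒  23q = 9  ⇒  q = 9/23.
At equilibrium the predator is indifferent across rows, so the predator's payoff equals the payoff from hunt Meadow: (9/23)·8 + (14/23)·1 = 86/23.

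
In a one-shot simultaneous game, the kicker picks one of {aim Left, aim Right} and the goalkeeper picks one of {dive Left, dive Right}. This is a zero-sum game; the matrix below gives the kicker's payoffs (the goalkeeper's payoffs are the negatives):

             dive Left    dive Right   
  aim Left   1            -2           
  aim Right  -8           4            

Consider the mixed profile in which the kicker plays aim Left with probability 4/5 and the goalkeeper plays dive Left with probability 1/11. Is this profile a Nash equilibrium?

No

Given the goalkeeper's mix q = 1/11, the kicker's payoff from aim Left is -19/11 but from aim Right is 32/11. The kicker strictly prefers aim Right, so the kicker would not mix.
So the proposed profile is not a Nash equilibrium.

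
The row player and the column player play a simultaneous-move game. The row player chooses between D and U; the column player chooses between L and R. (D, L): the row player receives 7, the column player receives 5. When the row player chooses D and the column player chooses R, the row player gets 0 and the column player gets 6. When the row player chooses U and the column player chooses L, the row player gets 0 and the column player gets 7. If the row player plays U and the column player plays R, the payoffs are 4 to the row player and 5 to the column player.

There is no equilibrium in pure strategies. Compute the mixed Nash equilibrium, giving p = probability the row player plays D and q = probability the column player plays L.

The row player's mix must leave the column player indifferent between L and R.
  the column player's payoff to L: p·5 + (1−p)·7 = -2p + 7
  the column player's payoff to R: p·6 + (1−p)·5 = p + 5
  -2p + 7 = p + 5  ⇒  -3p = -2  ⇒  p = 2/3.
In a mixed equilibrium the row player is indifferent between D and U; this condition fixes q.
  the row player's expected payoff from D: q·7 + (1−q)·0 = 7q
  the row player's expected payoff from U: q·0 + (1−q)·4 = -4q + 4
  7q = -4q + 4  ⇒  11q = 4  ⇒  q = 4/11.

p = 2/3, q = 4/11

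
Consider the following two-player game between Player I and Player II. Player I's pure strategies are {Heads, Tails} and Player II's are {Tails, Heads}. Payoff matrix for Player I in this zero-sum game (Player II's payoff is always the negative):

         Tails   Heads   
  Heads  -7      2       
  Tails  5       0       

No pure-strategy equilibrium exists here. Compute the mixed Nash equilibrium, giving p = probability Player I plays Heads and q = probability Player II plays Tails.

Set Player II's expected payoff from Tails equal to that from Heads:
  Player II's payoff to Tails: p·7 + (1−p)·(-5) = 12p - 5
  Player II's payoff to Heads: p·(-2) + (1−p)·0 = -2p
  12p - 5 = -2p  ⇒  14p = 5  ⇒  p = 5/14.
Set Player I's expected payoff from Heads equal to that from Tails:
  Player I's payoff from Heads: q·(-7) + (1−q)·2 = -9q + 2
  Player I's payoff from Tails: q·5 + (1−q)·0 = 5q
  -9q + 2 = 5q  ⇒  -14q = -2  ⇒  q = 1/7.

p = 5/14, q = 1/7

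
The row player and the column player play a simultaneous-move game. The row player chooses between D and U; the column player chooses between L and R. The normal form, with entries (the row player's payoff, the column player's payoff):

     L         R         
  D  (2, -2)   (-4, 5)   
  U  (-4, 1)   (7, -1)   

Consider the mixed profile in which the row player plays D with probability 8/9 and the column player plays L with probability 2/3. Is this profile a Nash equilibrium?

Given the row player's mix p = 8/9, the column player's payoff from L is -5/3 but from R is 13/3. The column player strictly prefers R, so the column player would not mix.
So the proposed profile is not a Nash equilibrium.

No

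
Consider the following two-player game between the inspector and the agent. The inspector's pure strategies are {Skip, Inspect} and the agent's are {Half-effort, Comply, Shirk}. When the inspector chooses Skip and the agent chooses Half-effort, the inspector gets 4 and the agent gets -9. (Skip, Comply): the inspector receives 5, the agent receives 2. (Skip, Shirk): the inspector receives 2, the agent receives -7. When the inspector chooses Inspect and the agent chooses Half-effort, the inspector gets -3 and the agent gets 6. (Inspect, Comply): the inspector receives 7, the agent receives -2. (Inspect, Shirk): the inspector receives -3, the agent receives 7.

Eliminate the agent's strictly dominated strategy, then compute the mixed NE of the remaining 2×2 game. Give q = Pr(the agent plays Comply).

q = 5/7

The agent's strategy Half-effort is strictly dominated by Shirk: -7 > -9 and 7 > 6. Eliminate Half-effort.
Set the inspector's expected payoff from Skip equal to that from Inspect:
  the inspector's payoff from Skip: q·5 + (1−q)·2 = 3q + 2
  the inspector's payoff from Inspect: q·7 + (1−q)·(-3) = 10q - 3
  3q + 2 = 10q - 3  ⇒  -7q = -5  ⇒  q = 5/7.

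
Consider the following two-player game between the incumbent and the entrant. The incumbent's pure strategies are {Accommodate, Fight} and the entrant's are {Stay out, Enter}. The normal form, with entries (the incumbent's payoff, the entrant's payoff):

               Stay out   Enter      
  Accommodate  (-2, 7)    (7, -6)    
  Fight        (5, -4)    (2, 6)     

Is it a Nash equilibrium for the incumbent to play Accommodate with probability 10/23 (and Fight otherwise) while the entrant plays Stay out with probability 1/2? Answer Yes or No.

Given the entrant's mix q = 1/2, the incumbent's payoff from Accommodate is 5/2 but from Fight is 7/2. The incumbent strictly prefers Fight, so the incumbent would not mix.
So the proposed profile is not a Nash equilibrium.

No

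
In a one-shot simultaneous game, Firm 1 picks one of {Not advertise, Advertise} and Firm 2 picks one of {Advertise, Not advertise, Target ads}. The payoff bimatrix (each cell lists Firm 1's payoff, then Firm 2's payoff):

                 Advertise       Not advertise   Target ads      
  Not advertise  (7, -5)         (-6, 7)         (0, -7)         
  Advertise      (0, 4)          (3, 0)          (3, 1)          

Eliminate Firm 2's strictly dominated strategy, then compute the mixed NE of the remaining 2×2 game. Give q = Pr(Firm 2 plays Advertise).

q = 9/16

Firm 2's strategy Target ads is strictly dominated by Advertise: -5 > -7 and 4 > 1. Eliminate Target ads.
Set Firm 1's expected payoff from Not advertise equal to that from Advertise:
  Firm 1's payoff to Not advertise: q·7 + (1−q)·(-6) = 13q - 6
  Firm 1's payoff to Advertise: q·0 + (1−q)·3 = -3q + 3
  13q - 6 = -3q + 3  ⇒  16q = 9  ⇒  q = 9/16.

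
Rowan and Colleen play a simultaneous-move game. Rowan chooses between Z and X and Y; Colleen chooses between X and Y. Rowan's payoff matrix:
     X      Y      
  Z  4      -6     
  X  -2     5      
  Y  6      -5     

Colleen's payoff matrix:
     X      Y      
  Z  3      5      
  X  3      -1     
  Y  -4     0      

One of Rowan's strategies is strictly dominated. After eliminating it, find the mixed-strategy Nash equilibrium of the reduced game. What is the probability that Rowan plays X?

p = 1/2

Rowan's strategy Z is strictly dominated by Y: 6 > 4 and -5 > -6. Eliminate Z.
Rowan's mix must leave Colleen indifferent between X and Y.
  Colleen's payoff to X: p·3 + (1−p)·(-4) = 7p - 4
  Colleen's payoff to Y: p·(-1) + (1−p)·0 = -p
  7p - 4 = -p  ⇒  8p = 4  ⇒  p = 1/2.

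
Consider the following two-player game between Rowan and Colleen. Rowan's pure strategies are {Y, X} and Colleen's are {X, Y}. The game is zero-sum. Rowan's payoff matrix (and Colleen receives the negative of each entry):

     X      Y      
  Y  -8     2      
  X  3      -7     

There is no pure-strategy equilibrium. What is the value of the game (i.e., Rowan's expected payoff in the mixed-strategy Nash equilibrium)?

v = -5/2

Set Rowan's expected payoff from Y equal to that from X:
  Rowan's payoff to Y: q·(-8) + (1−q)·2 = -10q + 2
  Rowan's payoff to X: q·3 + (1−q)·(-7) = 10q - 7
  -10q + 2 = 10q - 7  ⇒  -20q = -9  ⇒  q = 9/20.
The value is Rowan's expected payoff against this mix (using Y): (9/20)·(-8) + (11/20)·2 = -5/2.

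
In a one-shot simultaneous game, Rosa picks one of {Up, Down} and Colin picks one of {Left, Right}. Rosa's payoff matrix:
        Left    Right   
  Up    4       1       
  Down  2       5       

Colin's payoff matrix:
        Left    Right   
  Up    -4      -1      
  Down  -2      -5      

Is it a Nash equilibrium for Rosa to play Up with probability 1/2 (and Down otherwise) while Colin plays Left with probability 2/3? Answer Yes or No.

Check Colin's indifference given Rosa's mix p = 1/2:
  payoff from Left = -3; payoff from Right = -3 — equal.
Check Rosa's indifference given Colin's mix q = 2/3:
  payoff from Up = 3; payoff from Down = 3 — equal.
Both players are indifferent, so neither can profitably deviate.

Yes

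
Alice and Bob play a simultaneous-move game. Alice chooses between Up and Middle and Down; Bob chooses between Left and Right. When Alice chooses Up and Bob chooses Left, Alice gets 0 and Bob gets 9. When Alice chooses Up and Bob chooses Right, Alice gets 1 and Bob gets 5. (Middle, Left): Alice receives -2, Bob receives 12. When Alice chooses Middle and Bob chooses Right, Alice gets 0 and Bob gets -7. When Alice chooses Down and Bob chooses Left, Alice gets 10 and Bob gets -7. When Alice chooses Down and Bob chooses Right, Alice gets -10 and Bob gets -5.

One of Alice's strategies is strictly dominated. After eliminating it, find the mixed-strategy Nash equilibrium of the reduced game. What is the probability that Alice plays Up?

Alice's strategy Middle is strictly dominated by Up: 0 > -2 and 1 > 0. Eliminate Middle.
For Bob to be willing to mix, Bob must be indifferent between Left and Right, which pins down Alice's mix.
  Bob's payoff from Left: p·9 + (1−p)·(-7) = 16p - 7
  Bob's payoff from Right: p·5 + (1−p)·(-5) = 10p - 5
  16p - 7 = 10p - 5  ⇒  6p = 2  ⇒  p = 1/3.

p = 1/3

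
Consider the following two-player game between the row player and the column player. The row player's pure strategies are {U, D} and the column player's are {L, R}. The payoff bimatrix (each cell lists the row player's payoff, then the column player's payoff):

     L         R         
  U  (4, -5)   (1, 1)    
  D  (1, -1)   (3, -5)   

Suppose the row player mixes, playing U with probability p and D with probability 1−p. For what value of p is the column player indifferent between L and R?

p = 2/5

The column player's indifference between L and R determines the row player's mixing probability p:
  the column player's payoff from L: p·(-5) + (1−p)·(-1) = -4p - 1
  the column player's payoff from R: p·1 + (1−p)·(-5) = 6p - 5
  -4p - 1 = 6p - 5  ⇒  -10p = -4  ⇒  p = 2/5.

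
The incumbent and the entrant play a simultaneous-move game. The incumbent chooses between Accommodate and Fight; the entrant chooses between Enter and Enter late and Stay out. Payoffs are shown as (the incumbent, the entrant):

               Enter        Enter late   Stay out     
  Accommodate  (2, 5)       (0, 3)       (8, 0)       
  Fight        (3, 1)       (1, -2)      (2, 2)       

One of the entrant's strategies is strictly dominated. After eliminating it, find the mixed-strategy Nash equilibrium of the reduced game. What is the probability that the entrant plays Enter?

The entrant's strategy Enter late is strictly dominated by Enter: 5 > 3 and 1 > -2. Eliminate Enter late.
The entrant's mix must leave the incumbent indifferent between Accommodate and Fight.
  the incumbent's expected payoff from Accommodate: q·2 + (1−q)·8 = -6q + 8
  the incumbent's expected payoff from Fight: q·3 + (1−q)·2 = q + 2
  -6q + 8 = q + 2  ⇒  -7q = -6  ⇒  q = 6/7.

q = 6/7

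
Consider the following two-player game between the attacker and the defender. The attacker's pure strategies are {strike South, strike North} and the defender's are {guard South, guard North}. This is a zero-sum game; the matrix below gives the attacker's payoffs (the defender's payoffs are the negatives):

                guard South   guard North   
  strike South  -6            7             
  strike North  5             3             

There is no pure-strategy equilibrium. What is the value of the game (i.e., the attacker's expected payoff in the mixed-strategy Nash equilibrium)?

v = 53/15

The defender's mix must leave the attacker indifferent between strike South and strike North.
  the attacker's payoff to strike South: q·(-6) + (1−q)·7 = -13q + 7
  the attacker's payoff to strike North: q·5 + (1−q)·3 = 2q + 3
  -13q + 7 = 2q + 3  ⇒  -15q = -4  ⇒  q = 4/15.
The value is the attacker's expected payoff against this mix (using strike South): (4/15)·(-6) + (11/15)·7 = 53/15.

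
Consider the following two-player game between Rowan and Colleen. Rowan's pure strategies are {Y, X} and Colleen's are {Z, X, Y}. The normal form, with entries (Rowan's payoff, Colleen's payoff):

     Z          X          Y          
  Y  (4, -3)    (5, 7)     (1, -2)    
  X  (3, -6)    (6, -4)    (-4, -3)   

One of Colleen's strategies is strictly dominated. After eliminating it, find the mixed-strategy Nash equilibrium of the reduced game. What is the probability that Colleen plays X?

Colleen's strategy Z is strictly dominated by Y: -2 > -3 and -3 > -6. Eliminate Z.
Rowan's indifference between Y and X determines Colleen's mixing probability q:
  Rowan's payoff from Y: q·5 + (1−q)·1 = 4q + 1
  Rowan's payoff from X: q·6 + (1−q)·(-4) = 10q - 4
  4q + 1 = 10q - 4  ⇒  -6q = -5  ⇒  q = 5/6.

q = 5/6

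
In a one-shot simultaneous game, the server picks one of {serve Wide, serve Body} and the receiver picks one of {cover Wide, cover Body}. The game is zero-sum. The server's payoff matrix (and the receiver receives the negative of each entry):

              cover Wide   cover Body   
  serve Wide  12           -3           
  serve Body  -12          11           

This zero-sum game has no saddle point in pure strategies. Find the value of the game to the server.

The server's indifference between serve Wide and serve Body determines the receiver's mixing probability q:
  the server's payoff from serve Wide: q·12 + (1−q)·(-3) = 15q - 3
  the server's payoff from serve Body: q·(-12) + (1−q)·11 = -23q + 11
  15q - 3 = -23q + 11  ⇒  38q = 14  ⇒  q = 7/19.
The value is the server's expected payoff against this mix (using serve Wide): (7/19)·12 + (12/19)·(-3) = 48/19.

v = 48/19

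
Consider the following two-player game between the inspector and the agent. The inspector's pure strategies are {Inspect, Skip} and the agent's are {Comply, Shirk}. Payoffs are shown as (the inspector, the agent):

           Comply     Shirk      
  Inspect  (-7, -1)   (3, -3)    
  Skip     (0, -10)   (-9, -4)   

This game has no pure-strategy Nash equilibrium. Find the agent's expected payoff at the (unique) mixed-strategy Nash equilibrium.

-13/4

The agent's indifference between Comply and Shirk determines the inspector's mixing probability p:
  the agent's payoff from Comply: p·(-1) + (1−p)·(-10) = 9p - 10
  the agent's payoff from Shirk: p·(-3) + (1−p)·(-4) = p - 4
  9p - 10 = p - 4  ⇒  8p = 6  ⇒  p = 3/4.
At equilibrium the agent is indifferent across columns, so the agent's payoff equals the payoff from Comply: (3/4)·(-1) + (1/4)·(-10) = -13/4.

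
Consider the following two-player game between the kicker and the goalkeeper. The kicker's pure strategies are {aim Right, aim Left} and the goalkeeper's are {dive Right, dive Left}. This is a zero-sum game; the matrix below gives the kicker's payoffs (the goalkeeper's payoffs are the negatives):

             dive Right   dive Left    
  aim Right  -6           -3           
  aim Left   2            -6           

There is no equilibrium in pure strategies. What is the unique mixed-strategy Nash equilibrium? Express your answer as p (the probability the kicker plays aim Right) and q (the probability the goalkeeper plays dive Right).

The goalkeeper's indifference between dive Right and dive Left determines the kicker's mixing probability p:
  the goalkeeper's payoff to dive Right: p·6 + (1−p)·(-2) = 8p - 2
  the goalkeeper's payoff to dive Left: p·3 + (1−p)·6 = -3p + 6
  8p - 2 = -3p + 6  ⇒  11p = 8  ⇒  p = 8/11.
Set the kicker's expected payoff from aim Right equal to that from aim Left:
  the kicker's payoff to aim Right: q·(-6) + (1−q)·(-3) = -3q - 3
  the kicker's payoff to aim Left: q·2 + (1−q)·(-6) = 8q - 6
  -3q - 3 = 8q - 6  ⇒  -11q = -3  ⇒  q = 3/11.

p = 8/11, q = 3/11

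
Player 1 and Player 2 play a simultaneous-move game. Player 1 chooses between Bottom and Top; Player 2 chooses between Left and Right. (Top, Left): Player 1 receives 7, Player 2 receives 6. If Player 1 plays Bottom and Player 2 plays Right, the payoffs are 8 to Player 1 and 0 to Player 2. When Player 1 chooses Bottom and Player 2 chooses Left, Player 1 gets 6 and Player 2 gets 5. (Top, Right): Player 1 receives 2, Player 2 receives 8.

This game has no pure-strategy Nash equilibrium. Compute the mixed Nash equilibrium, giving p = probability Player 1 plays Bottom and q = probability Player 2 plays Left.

Player 1's mix must leave Player 2 indifferent between Left and Right.
  Player 2's expected payoff from Left: p·5 + (1−p)·6 = -p + 6
  Player 2's expected payoff from Right: p·0 + (1−p)·8 = -8p + 8
  -p + 6 = -8p + 8  ⇒  7p = 2  ⇒  p = 2/7.
Set Player 1's expected payoff from Bottom equal to that from Top:
  Player 1's expected payoff from Bottom: q·6 + (1−q)·8 = -2q + 8
  Player 1's expected payoff from Top: q·7 + (1−q)·2 = 5q + 2
  -2q + 8 = 5q + 2  ⇒  -7q = -6  ⇒  q = 6/7.

p = 2/7, q = 6/7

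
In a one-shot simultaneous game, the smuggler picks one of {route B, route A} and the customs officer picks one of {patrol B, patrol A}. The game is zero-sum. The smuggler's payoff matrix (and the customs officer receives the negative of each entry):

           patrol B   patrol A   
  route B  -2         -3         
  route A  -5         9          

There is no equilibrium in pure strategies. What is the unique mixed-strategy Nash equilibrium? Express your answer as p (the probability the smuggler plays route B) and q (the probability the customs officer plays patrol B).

p = 14/15, q = 4/5

Set the customs officer's expected payoff from patrol B equal to that from patrol A:
  the customs officer's payoff from patrol B: p·2 + (1−p)·5 = -3p + 5
  the customs officer's payoff from patrol A: p·3 + (1−p)·(-9) = 12p - 9
  -3p + 5 = 12p - 9  ⇒  -15p = -14  ⇒  p = 14/15.
Set the smuggler's expected payoff from route B equal to that from route A:
  the smuggler's payoff to route B: q·(-2) + (1−q)·(-3) = q - 3
  the smuggler's payoff to route A: q·(-5) + (1−q)·9 = -14q + 9
  q - 3 = -14q + 9  ⇒  15q = 12  ⇒  q = 4/5.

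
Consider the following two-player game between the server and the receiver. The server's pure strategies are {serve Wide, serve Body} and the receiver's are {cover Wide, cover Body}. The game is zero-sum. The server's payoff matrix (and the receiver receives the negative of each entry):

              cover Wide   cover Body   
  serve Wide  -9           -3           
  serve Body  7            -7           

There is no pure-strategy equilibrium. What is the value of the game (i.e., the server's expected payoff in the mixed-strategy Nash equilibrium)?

In a mixed equilibrium the server is indifferent between serve Wide and serve Body; this condition fixes q.
  the server's payoff to serve Wide: q·(-9) + (1−q)·(-3) = -6q - 3
  the server's payoff to serve Body: q·7 + (1−q)·(-7) = 14q - 7
  -6q - 3 = 14q - 7  ⇒  -20q = -4  ⇒  q = 1/5.
The value is the server's expected payoff against this mix (using serve Wide): (1/5)·(-9) + (4/5)·(-3) = -21/5.

v = -21/5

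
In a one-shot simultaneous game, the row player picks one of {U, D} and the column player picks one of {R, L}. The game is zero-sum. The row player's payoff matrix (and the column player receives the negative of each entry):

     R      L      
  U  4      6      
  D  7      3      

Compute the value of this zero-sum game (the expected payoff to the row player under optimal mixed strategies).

Set the row player's expected payoff from U equal to that from D:
  the row player's expected payoff from U: q·4 + (1−q)·6 = -2q + 6
  the row player's expected payoff from D: q·7 + (1−q)·3 = 4q + 3
  -2q + 6 = 4q + 3  ⇒  -6q = -3  ⇒  q = 1/2.
The value is the row player's expected payoff against this mix (using U): (1/2)·4 + (1/2)·6 = 5.

v = 5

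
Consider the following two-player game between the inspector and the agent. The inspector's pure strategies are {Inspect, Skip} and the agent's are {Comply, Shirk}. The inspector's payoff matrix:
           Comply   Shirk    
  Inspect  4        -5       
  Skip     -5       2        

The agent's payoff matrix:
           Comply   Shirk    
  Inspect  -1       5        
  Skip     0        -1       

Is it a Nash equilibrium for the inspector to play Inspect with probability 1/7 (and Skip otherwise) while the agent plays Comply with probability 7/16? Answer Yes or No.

Check the agent's indifference given the inspector's mix p = 1/7:
  payoff from Comply = -1/7; payoff from Shirk = -1/7 — equal.
Check the inspector's indifference given the agent's mix q = 7/16:
  payoff from Inspect = -17/16; payoff from Skip = -17/16 — equal.
Both players are indifferent, so neither can profitably deviate.

Yes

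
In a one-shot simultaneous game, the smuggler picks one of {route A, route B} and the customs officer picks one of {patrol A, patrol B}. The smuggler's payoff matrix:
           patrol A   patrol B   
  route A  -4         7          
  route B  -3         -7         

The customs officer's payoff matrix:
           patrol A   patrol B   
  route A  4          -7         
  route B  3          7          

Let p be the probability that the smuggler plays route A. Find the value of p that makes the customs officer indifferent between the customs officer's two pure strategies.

p = 4/15

In a mixed equilibrium the customs officer is indifferent between patrol A and patrol B; this condition fixes p.
  the customs officer's payoff from patrol A: p·4 + (1−p)·3 = p + 3
  the customs officer's payoff from patrol B: p·(-7) + (1−p)·7 = -14p + 7
  p + 3 = -14p + 7  ⇒  15p = 4  ⇒  p = 4/15.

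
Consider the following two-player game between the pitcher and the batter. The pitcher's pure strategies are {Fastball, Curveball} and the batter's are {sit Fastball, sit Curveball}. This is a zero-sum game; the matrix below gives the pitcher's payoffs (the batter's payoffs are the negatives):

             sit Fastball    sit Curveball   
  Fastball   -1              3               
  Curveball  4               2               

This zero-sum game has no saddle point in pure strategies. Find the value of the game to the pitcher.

v = 7/3

For the pitcher to be willing to mix, the pitcher must be indifferent between Fastball and Curveball, which pins down the batter's mix.
  the pitcher's payoff from Fastball: q·(-1) + (1−q)·3 = -4q + 3
  the pitcher's payoff from Curveball: q·4 + (1−q)·2 = 2q + 2
  -4q + 3 = 2q + 2  ⇒  -6q = -1  ⇒  q = 1/6.
The value is the pitcher's expected payoff against this mix (using Fastball): (1/6)·(-1) + (5/6)·3 = 7/3.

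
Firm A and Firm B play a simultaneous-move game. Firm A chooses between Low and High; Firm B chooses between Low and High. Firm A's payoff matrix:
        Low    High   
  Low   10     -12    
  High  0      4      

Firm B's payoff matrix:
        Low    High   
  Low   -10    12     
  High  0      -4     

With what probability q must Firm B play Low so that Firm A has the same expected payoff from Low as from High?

For Firm A to be willing to mix, Firm A must be indifferent between Low and High, which pins down Firm B's mix.
  Firm A's payoff from Low: q·10 + (1−q)·(-12) = 22q - 12
  Firm A's payoff from High: q·0 + (1−q)·4 = -4q + 4
  22q - 12 = -4q + 4  ⇒  26q = 16  ⇒  q = 8/13.

q = 8/13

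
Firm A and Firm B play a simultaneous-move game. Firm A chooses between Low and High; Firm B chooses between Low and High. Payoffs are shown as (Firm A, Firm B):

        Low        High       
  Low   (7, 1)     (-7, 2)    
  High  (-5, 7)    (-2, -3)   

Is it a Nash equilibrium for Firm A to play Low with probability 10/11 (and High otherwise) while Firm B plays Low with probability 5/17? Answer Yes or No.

Yes

Check Firm B's indifference given Firm A's mix p = 10/11:
  payoff from Low = 17/11; payoff from High = 17/11 — equal.
Check Firm A's indifference given Firm B's mix q = 5/17:
  payoff from Low = -49/17; payoff from High = -49/17 — equal.
Both players are indifferent, so neither can profitably deviate.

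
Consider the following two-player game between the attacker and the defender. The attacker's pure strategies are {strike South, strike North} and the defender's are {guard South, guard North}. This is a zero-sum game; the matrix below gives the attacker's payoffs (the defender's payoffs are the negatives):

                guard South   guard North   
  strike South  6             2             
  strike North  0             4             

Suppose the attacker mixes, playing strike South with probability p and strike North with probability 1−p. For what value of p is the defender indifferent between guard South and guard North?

p = 1/2

The defender's indifference between guard South and guard North determines the attacker's mixing probability p:
  the defender's payoff to guard South: p·(-6) + (1−p)·0 = -6p
  the defender's payoff to guard North: p·(-2) + (1−p)·(-4) = 2p - 4
  -6p = 2p - 4  ⇒  -8p = -4  ⇒  p = 1/2.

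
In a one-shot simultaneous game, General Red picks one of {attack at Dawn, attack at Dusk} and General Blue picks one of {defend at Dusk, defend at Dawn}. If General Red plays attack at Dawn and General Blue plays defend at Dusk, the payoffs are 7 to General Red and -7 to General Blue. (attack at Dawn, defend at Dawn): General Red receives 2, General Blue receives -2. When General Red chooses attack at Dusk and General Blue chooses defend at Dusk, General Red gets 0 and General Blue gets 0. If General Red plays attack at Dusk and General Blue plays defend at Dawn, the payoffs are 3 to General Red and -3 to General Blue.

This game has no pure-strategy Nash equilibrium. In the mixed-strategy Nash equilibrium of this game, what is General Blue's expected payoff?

Set General Blue's expected payoff from defend at Dusk equal to that from defend at Dawn:
  General Blue's payoff to defend at Dusk: p·(-7) + (1−p)·0 = -7p
  General Blue's payoff to defend at Dawn: p·(-2) + (1−p)·(-3) = p - 3
  -7p = p - 3  ⇒  -8p = -3  ⇒  p = 3/8.
At equilibrium General Blue is indifferent across columns, so General Blue's payoff equals the payoff from defend at Dusk: (3/8)·(-7) + (5/8)·0 = -21/8.

-21/8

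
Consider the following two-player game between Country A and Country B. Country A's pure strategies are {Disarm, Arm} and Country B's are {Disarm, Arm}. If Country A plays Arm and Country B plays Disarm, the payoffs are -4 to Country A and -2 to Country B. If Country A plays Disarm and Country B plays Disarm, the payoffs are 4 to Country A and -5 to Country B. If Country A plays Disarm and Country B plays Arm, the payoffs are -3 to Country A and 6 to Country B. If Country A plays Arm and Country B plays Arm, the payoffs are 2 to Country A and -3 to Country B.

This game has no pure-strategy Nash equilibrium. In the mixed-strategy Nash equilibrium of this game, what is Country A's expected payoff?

-4/13

For Country A to be willing to mix, Country A must be indifferent between Disarm and Arm, which pins down Country B's mix.
  Country A's expected payoff from Disarm: q·4 + (1−q)·(-3) = 7q - 3
  Country A's expected payoff from Arm: q·(-4) + (1−q)·2 = -6q + 2
  7q - 3 = -6q + 2  ⇒  13q = 5  ⇒  q = 5/13.
At equilibrium Country A is indifferent across rows, so Country A's payoff equals the payoff from Disarm: (5/13)·4 + (8/13)·(-3) = -4/13.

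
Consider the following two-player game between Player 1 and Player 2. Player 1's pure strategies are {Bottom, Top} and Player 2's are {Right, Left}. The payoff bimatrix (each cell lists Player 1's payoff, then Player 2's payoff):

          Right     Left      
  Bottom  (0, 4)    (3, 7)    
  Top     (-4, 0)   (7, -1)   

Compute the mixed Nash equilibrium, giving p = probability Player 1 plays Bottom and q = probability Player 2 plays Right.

For Player 2 to be willing to mix, Player 2 must be indifferent between Right and Left, which pins down Player 1's mix.
  Player 2's payoff from Right: p·4 + (1−p)·0 = 4p
  Player 2's payoff from Left: p·7 + (1−p)·(-1) = 8p - 1
  4p = 8p - 1  ⇒  -4p = -1  ⇒  p = 1/4.
In a mixed equilibrium Player 1 is indifferent between Bottom and Top; this condition fixes q.
  Player 1's expected payoff from Bottom: q·0 + (1−q)·3 = -3q + 3
  Player 1's expected payoff from Top: q·(-4) + (1−q)·7 = -11q + 7
  -3q + 3 = -11q + 7  ⇒  8q = 4  ⇒  q = 1/2.

p = 1/4, q = 1/2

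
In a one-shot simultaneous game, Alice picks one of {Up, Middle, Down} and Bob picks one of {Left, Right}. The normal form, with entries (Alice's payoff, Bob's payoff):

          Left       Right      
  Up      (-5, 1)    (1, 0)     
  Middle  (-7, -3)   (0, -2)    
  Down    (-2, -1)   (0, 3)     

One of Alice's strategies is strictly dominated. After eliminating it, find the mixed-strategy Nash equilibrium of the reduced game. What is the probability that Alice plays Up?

p = 4/5

Alice's strategy Middle is strictly dominated by Up: -5 > -7 and 1 > 0. Eliminate Middle.
For Bob to be willing to mix, Bob must be indifferent between Left and Right, which pins down Alice's mix.
  Bob's expected payoff from Left: p·1 + (1−p)·(-1) = 2p - 1
  Bob's expected payoff from Right: p·0 + (1−p)·3 = -3p + 3
  2p - 1 = -3p + 3  ⇒  5p = 4  ⇒  p = 4/5.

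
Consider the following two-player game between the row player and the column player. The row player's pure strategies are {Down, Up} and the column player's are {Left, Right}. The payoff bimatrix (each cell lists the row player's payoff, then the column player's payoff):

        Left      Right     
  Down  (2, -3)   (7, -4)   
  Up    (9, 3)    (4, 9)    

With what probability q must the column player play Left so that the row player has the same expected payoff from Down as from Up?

q = 3/10

The row player's indifference between Down and Up determines the column player's mixing probability q:
  the row player's payoff from Down: q·2 + (1−q)·7 = -5q + 7
  the row player's payoff from Up: q·9 + (1−q)·4 = 5q + 4
  -5q + 7 = 5q + 4  ⇒  -10q = -3  ⇒  q = 3/10.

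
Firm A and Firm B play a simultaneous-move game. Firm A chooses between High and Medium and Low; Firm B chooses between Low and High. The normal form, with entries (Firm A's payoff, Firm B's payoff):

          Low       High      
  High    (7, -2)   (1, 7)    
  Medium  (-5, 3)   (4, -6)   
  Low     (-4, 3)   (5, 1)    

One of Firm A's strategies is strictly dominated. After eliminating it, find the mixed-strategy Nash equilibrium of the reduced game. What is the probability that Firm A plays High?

p = 2/11

Firm A's strategy Medium is strictly dominated by Low: -4 > -5 and 5 > 4. Eliminate Medium.
Firm A's mix must leave Firm B indifferent between Low and High.
  Firm B's expected payoff from Low: p·(-2) + (1−p)·3 = -5p + 3
  Firm B's expected payoff from High: p·7 + (1−p)·1 = 6p + 1
  -5p + 3 = 6p + 1  ⇒  -11p = -2  ⇒  p = 2/11.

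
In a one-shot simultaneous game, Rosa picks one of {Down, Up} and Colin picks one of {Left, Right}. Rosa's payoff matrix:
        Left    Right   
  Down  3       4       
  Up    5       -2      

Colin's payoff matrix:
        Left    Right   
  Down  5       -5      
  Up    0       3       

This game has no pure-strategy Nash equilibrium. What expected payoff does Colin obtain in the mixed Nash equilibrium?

Colin's indifference between Left and Right determines Rosa's mixing probability p:
  Colin's payoff from Left: p·5 + (1−p)·0 = 5p
  Colin's payoff from Right: p·(-5) + (1−p)·3 = -8p + 3
  5p = -8p + 3  ⇒  13p = 3  ⇒  p = 3/13.
At equilibrium Colin is indifferent across columns, so Colin's payoff equals the payoff from Left: (3/13)·5 + (10/13)·0 = 15/13.

15/13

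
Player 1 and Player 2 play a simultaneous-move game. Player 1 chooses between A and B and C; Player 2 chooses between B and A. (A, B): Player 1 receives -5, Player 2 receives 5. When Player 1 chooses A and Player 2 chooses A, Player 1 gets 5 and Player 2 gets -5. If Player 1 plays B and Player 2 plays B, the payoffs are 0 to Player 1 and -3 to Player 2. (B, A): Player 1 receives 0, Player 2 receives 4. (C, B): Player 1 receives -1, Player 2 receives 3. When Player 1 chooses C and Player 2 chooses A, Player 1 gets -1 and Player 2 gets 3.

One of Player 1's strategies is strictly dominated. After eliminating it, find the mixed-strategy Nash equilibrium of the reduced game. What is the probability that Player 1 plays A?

Player 1's strategy C is strictly dominated by B: 0 > -1 and 0 > -1. Eliminate C.
In a mixed equilibrium Player 2 is indifferent between B and A; this condition fixes p.
  Player 2's payoff from B: p·5 + (1−p)·(-3) = 8p - 3
  Player 2's payoff from A: p·(-5) + (1−p)·4 = -9p + 4
  8p - 3 = -9p + 4  ⇒  17p = 7  ⇒  p = 7/17.

p = 7/17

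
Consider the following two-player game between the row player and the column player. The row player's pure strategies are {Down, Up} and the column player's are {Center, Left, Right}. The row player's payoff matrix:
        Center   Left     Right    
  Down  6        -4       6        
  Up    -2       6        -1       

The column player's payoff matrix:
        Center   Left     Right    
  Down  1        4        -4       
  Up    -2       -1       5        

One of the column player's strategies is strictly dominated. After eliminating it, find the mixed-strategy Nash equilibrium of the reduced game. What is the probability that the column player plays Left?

The column player's strategy Center is strictly dominated by Left: 4 > 1 and -1 > -2. Eliminate Center.
In a mixed equilibrium the row player is indifferent between Down and Up; this condition fixes q.
  the row player's expected payoff from Down: q·(-4) + (1−q)·6 = -10q + 6
  the row player's expected payoff from Up: q·6 + (1−q)·(-1) = 7q - 1
  -10q + 6 = 7q - 1  ⇒  -17q = -7  ⇒  q = 7/17.

q = 7/17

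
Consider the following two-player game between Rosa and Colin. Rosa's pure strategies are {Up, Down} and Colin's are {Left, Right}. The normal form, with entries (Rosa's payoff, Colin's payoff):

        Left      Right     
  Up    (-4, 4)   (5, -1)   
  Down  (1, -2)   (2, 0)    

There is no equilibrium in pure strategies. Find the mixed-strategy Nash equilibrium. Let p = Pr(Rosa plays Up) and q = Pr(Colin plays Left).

p = 2/7, q = 3/8

Rosa's mix must leave Colin indifferent between Left and Right.
  Colin's expected payoff from Left: p·4 + (1−p)·(-2) = 6p - 2
  Colin's expected payoff from Right: p·(-1) + (1−p)·0 = -p
  6p - 2 = -p  ⇒  7p = 2  ⇒  p = 2/7.
Set Rosa's expected payoff from Up equal to that from Down:
  Rosa's expected payoff from Up: q·(-4) + (1−q)·5 = -9q + 5
  Rosa's expected payoff from Down: q·1 + (1−q)·2 = -q + 2
  -9q + 5 = -q + 2  ⇒  -8q = -3  ⇒  q = 3/8.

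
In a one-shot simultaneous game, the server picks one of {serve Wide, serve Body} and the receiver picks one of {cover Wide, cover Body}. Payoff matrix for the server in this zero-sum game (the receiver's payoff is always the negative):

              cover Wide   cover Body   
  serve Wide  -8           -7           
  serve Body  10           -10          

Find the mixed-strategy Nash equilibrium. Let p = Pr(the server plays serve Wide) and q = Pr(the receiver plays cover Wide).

p = 20/21, q = 1/7

For the receiver to be willing to mix, the receiver must be indifferent between cover Wide and cover Body, which pins down the server's mix.
  the receiver's payoff to cover Wide: p·8 + (1−p)·(-10) = 18p - 10
  the receiver's payoff to cover Body: p·7 + (1−p)·10 = -3p + 10
  18p - 10 = -3p + 10  ⇒  21p = 20  ⇒  p = 20/21.
In a mixed equilibrium the server is indifferent between serve Wide and serve Body; this condition fixes q.
  the server's payoff from serve Wide: q·(-8) + (1−q)·(-7) = -q - 7
  the server's payoff from serve Body: q·10 + (1−q)·(-10) = 20q - 10
  -q - 7 = 20q - 10  ⇒  -21q = -3  ⇒  q = 1/7.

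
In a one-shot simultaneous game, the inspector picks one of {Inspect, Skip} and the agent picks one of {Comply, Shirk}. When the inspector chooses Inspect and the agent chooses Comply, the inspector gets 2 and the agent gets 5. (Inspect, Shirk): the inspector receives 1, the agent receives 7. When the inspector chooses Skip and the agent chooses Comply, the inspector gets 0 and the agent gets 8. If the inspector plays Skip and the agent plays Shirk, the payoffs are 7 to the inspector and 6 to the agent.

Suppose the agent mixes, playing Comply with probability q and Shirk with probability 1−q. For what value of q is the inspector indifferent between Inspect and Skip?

Set the inspector's expected payoff from Inspect equal to that from Skip:
  the inspector's payoff to Inspect: q·2 + (1−q)·1 = q + 1
  the inspector's payoff to Skip: q·0 + (1−q)·7 = -7q + 7
  q + 1 = -7q + 7  ⇒  8q = 6  ⇒  q = 3/4.

q = 3/4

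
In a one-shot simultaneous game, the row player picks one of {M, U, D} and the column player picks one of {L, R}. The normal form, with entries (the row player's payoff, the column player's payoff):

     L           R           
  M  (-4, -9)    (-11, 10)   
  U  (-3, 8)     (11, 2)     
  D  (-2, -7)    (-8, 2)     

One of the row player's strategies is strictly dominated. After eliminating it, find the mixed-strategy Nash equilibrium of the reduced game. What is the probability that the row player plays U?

p = 3/5

The row player's strategy M is strictly dominated by D: -2 > -4 and -8 > -11. Eliminate M.
In a mixed equilibrium the column player is indifferent between L and R; this condition fixes p.
  the column player's payoff from L: p·8 + (1−p)·(-7) = 15p - 7
  the column player's payoff from R: p·2 + (1−p)·2 = 2
  15p - 7 = 2  ⇒  15p = 9  ⇒  p = 3/5.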